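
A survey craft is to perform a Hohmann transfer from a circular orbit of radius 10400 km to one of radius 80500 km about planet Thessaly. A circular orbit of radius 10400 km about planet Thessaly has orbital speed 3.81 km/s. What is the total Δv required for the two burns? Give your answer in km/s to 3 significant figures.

From the circular-orbit relation v² = μ/r at r = 10400 km: μ = v²r = (3.81)² × 10400 = 1.50967×10^5 km³/s².
The Hohmann ellipse has a_t = (r₁ + r₂)/2 = 45450 km.
Circular speed at r₁: v₁ = √(μ/r₁) = √(1.50967×10^5/10400) = 3.810 km/s.
Transfer-orbit speed at r₁ (vis-viva equation): v_p = √[μ(2/r₁ − 1/a_t)] = 5.071 km/s.
First burn Δv₁ = |v_p − v₁| = 1.261 km/s.
Circular speed at r₂: v₂ = √(μ/r₂) = 1.36944 km/s.
Transfer-orbit speed at r₂: v_a = √[μ(2/r₂ − 1/a_t)] = 0.655079 km/s.
Second burn Δv₂ = |v₂ − v_a| = 0.7144 km/s.
Δv = Δv₁ + Δv₂ = 1.261 + 0.7144 = 1.975 km/s.

Δv = 1.97 km/s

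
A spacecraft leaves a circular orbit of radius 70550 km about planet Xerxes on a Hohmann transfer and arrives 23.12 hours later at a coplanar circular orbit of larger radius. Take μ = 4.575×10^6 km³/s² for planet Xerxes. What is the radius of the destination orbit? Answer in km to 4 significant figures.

Transfer time t = 23.12 hours = 83232 s, and t = π√(a_t³/μ).
So a_t = (μ t²/π²)^(1/3) = (4.575×10^6 × (83232)² / π²)^(1/3) = 1.4753×10^5 km.
Since a_t = (r₁ + r₂)/2, r₂ = 2a_t − r₁ = 2×1.4753×10^5 − 70550 = 2.2451×10^5 km.

r₂ = 2.245×10^5 km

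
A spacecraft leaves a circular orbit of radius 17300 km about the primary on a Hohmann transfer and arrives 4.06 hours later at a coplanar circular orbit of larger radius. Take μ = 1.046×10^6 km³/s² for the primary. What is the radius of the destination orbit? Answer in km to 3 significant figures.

r₂ = 39300 km

Transfer time t = 4.06 hours = 14616 s, and t = π√(a_t³/μ).
So a_t = (μ t²/π²)^(1/3) = (1.046×10^6 × (14616)² / π²)^(1/3) = 28290 km.
Since a_t = (r₁ + r₂)/2, r₂ = 2a_t − r₁ = 2×28290 − 17300 = 39280 km.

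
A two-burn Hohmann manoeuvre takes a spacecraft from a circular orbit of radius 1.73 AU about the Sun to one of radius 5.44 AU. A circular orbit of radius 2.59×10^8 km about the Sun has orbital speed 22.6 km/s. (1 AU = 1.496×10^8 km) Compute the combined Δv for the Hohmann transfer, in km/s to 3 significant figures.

From the circular-orbit relation v² = μ/r at r = 2.59×10^8 km: μ = v²r = (22.6)² × 2.59×10^8 = 1.32287×10^11 km³/s².
In km: r₁ = 1.73 × 1.496×10^8 = 2.58808×10^8 km; r₂ = 5.44 × 1.496×10^8 = 8.13824×10^8 km.
Semi-major axis of the transfer orbit: a_t = (2.58808×10^8 + 8.13824×10^8)/2 = 5.36316×10^8 km.
Circular speed at r₁: v₁ = √(μ/r₁) = √(1.32287×10^11/2.58808×10^8) = 22.60838 km/s.
Transfer-orbit speed at r₁ (vis-viva): v_p = √[μ(2/r₁ − 1/a_t)] = 27.84995 km/s.
First burn Δv₁ = |v_p − v₁| = 5.2416 km/s.
At r₂, v₂ = √(μ/r₂) = 12.7495 km/s.
Transfer-orbit speed at r₂: v_a = √[μ(2/r₂ − 1/a_t)] = 8.85669 km/s.
Second burn Δv₂ = |v₂ − v_a| = 3.8928 km/s.
Δv = Δv₁ + Δv₂ = 5.2416 + 3.8928 = 9.134 km/s.

Δv = 9.13 km/s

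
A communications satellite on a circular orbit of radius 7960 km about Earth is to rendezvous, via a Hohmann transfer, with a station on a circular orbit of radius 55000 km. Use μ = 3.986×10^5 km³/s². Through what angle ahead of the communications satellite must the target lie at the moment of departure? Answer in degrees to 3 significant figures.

φ = 102°

Transfer-ellipse semi-major axis a_t = (r₁ + r₂)/2 = (7960 + 55000)/2 = 31480 km.
The half-period of the transfer ellipse is t = π√(a_t³/μ) = 27792.9 s.
The target's mean motion on its circular orbit is ω₂ = √(μ/r₂³) = 4.89468×10^-5 rad/s.
Angle swept by the target during transfer: ω₂·t = 1.36037 rad = 77.94°.
Arrival is 180° from departure on the ellipse, so φ = 180° − 77.94° = 102°.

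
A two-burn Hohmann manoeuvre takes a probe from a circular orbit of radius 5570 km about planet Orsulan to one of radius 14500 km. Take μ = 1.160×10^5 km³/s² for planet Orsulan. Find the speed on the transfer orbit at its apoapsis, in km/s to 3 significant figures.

Semi-major axis of the transfer orbit: a_t = (5570 + 14500)/2 = 10035 km.
The apoapsis of the transfer ellipse is at r = 14500 km.
From the vis-viva equation, v = √[μ(2/r − 1/a_t)] = 2.107 km/s.

v = 2.11 km/s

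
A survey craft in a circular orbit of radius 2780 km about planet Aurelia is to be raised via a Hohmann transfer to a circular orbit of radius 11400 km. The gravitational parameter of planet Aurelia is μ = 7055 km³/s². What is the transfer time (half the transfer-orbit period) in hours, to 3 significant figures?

The Hohmann ellipse has a_t = (r₁ + r₂)/2 = 7090 km.
Transfer time t = π√(a_t³/μ) = π√((7090)³ / 7055) = 22330 s.
Converting: 22330 s ÷ 3600 s/hour = 6.20 hours.

t = 6.20 hours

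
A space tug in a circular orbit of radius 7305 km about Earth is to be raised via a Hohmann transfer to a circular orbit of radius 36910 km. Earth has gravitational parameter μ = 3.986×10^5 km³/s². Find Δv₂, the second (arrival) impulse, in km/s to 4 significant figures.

Δv₂ = 1.397 km/s

The Hohmann ellipse has a_t = (r₁ + r₂)/2 = 22107.5 km.
Circular speed at r = 36910 km: v_c = √(μ/r) = 3.286 km/s.
Vis-viva on the transfer ellipse at r = 36910 km gives v_t = √[μ(2/r − 1/a_t)] = 1.889 km/s.
Δv₂ = |v_t − v_c| = |1.889 − 3.286| = 1.397 km/s.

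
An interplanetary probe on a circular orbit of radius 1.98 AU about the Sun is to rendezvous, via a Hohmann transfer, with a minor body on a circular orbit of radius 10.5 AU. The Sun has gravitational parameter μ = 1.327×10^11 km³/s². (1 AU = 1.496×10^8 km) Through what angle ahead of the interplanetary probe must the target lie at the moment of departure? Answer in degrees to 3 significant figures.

In km: r₁ = 1.98 × 1.496×10^8 = 2.96208×10^8 km; r₂ = 10.5 × 1.496×10^8 = 1.5708×10^9 km.
Transfer-ellipse semi-major axis a_t = (r₁ + r₂)/2 = (2.96208×10^8 + 1.5708×10^9)/2 = 9.33504×10^8 km.
Transfer time t = π√(a_t³/μ) = 2.45974×10^8 s.
Target angular speed ω₂ = √(μ/r₂³) = 5.85132×10^-9 rad/s.
Angle swept by the target during transfer: ω₂·t = 1.43927 rad = 82.46°.
Arrival is 180° from departure on the ellipse, so φ = 180° − 82.46° = 97.5°.

φ = 97.5°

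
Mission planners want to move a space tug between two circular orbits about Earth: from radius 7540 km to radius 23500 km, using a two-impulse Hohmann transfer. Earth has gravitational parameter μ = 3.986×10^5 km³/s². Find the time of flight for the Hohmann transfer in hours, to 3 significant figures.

t = 2.67 hours

Semi-major axis of the transfer orbit: a_t = (7540 + 23500)/2 = 15520 km.
By Kepler's third law the transfer-orbit period is T = 2π√(a_t³/μ), so t = T/2 = 9621 s.
Converting: 9621 s ÷ 3600 s/hour = 2.67 hours.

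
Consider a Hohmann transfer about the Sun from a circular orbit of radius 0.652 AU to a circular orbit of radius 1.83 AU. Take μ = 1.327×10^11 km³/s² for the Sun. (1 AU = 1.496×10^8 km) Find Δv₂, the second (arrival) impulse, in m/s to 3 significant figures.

Δv₂ = 6060 m/s

In km: r₁ = 0.652 × 1.496×10^8 = 9.75392×10^7 km; r₂ = 1.83 × 1.496×10^8 = 2.73768×10^8 km.
Transfer-ellipse semi-major axis a_t = (r₁ + r₂)/2 = (9.75392×10^7 + 2.73768×10^8)/2 = 1.856536×10^8 km.
Circular speed at r = 2.73768×10^8 km: v_c = √(μ/r) = 22.016 km/s.
Transfer-orbit speed at the same r (vis-viva, a = a_t): v_t = √[μ(2/r − 1/a_t)] = 15.958 km/s.
Δv₂ = |v_t − v_c| = |15.958 − 22.016| = 6.058 km/s.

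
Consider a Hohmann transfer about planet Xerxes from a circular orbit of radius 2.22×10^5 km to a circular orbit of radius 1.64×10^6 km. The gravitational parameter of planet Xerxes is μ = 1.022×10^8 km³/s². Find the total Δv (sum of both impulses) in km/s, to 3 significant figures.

The Hohmann ellipse has a_t = (r₁ + r₂)/2 = 9.310×10^5 km.
At r₁ the circular-orbit speed is v₁ = √(μ/r₁) = 21.456 km/s.
Transfer-orbit speed at r₁ (vis-viva equation): v_p = √[μ(2/r₁ − 1/a_t)] = 28.477 km/s.
First burn Δv₁ = |v_p − v₁| = 7.021 km/s.
Circular speed at r₂: v₂ = √(μ/r₂) = 7.894 km/s.
Transfer-orbit speed at r₂: v_a = √[μ(2/r₂ − 1/a_t)] = 3.855 km/s.
Second burn Δv₂ = |v₂ − v_a| = 4.039 km/s.
Total Δv = Δv₁ + Δv₂ = 11.06 km/s.

Δv = 11.1 km/s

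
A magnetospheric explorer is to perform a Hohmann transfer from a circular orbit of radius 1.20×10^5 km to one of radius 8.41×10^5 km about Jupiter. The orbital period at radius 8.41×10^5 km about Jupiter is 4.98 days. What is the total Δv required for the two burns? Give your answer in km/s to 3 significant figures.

Δv = 16.6 km/s

From Kepler's third law T² = 4π²r³/μ at r = 8.41×10^5 km, T = 4.98 days = 4.98 × 86400 s = 4.30272×10^5 s: μ = 4π²r³/T² = 1.26842×10^8 km³/s².
Semi-major axis of the transfer orbit: a_t = (1.200×10^5 + 8.410×10^5)/2 = 4.805×10^5 km.
Circular speed at r₁: v₁ = √(μ/r₁) = √(1.26842×10^8/1.200×10^5) = 32.51 km/s.
On the transfer ellipse at r₁, vis-viva gives v_p = √[μ(2/r₁ − 1/a_t)] = 43.01 km/s.
First burn Δv₁ = |v_p − v₁| = 10.50 km/s.
At r₂, v₂ = √(μ/r₂) = 12.281 km/s.
Transfer-orbit speed at r₂: v_a = √[μ(2/r₂ − 1/a_t)] = 6.1373 km/s.
Second burn Δv₂ = |v₂ − v_a| = 6.144 km/s.
Δv = Δv₁ + Δv₂ = 10.50 + 6.144 = 16.64 km/s.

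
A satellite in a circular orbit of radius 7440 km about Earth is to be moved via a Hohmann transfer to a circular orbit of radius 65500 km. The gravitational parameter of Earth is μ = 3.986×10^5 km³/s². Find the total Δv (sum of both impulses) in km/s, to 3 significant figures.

Δv = 3.84 km/s

The Hohmann ellipse has a_t = (r₁ + r₂)/2 = 36470 km.
Circular speed at r₁: v₁ = √(μ/r₁) = √(3.986×10^5/7440) = 7.3195 km/s.
On the transfer ellipse at r₁, v² = μ(2/r − 1/a) gives v_p = √[μ(2/r₁ − 1/a_t)] = 9.8092 km/s.
First burn Δv₁ = |v_p − v₁| = 2.4897 km/s.
At r₂, v₂ = √(μ/r₂) = 2.4669 km/s.
Transfer-orbit speed at r₂: v_a = √[μ(2/r₂ − 1/a_t)] = 1.1142 km/s.
Second burn Δv₂ = |v₂ − v_a| = 1.3527 km/s.
Total Δv = Δv₁ + Δv₂ = 3.842 km/s.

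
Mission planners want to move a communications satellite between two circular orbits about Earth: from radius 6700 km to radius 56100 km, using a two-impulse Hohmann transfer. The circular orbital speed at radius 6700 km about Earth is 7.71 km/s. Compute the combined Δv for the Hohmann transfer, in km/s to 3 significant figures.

From the circular-orbit relation v² = μ/r at r = 6700 km: μ = v²r = (7.71)² × 6700 = 3.98275×10^5 km³/s².
Transfer-ellipse semi-major axis a_t = (r₁ + r₂)/2 = (6700 + 56100)/2 = 31400 km.
Circular speed at r₁: v₁ = √(μ/r₁) = √(3.98275×10^5/6700) = 7.71000 km/s.
Transfer-orbit speed at r₁ (vis-viva): v_p = √[μ(2/r₁ − 1/a_t)] = 10.3055 km/s.
First burn Δv₁ = |v_p − v₁| = 2.5955 km/s.
At r₂, v₂ = √(μ/r₂) = 2.6645 km/s.
Transfer-orbit speed at r₂: v_a = √[μ(2/r₂ − 1/a_t)] = 1.2308 km/s.
Second burn Δv₂ = |v₂ − v_a| = 1.4337 km/s.
Total Δv = Δv₁ + Δv₂ = 4.029 km/s.

Δv = 4.03 km/s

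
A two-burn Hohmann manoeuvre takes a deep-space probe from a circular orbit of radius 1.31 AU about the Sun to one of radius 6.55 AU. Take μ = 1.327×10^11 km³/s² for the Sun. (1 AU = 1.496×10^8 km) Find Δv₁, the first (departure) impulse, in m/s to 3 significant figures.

In km: r₁ = 1.31 × 1.496×10^8 = 1.95976×10^8 km; r₂ = 6.55 × 1.496×10^8 = 9.7988×10^8 km.
Transfer-ellipse semi-major axis a_t = (r₁ + r₂)/2 = (1.95976×10^8 + 9.7988×10^8)/2 = 5.87928×10^8 km.
On the circular orbit at r = 1.95976×10^8 km, v_c = √(μ/r) = 26.022 km/s.
Vis-viva on the transfer ellipse at r = 1.95976×10^8 km gives v_t = √[μ(2/r − 1/a_t)] = 33.594 km/s.
Δv₁ = |v_t − v_c| = |33.594 − 26.022| = 7.572 km/s.

Δv₁ = 7570 m/s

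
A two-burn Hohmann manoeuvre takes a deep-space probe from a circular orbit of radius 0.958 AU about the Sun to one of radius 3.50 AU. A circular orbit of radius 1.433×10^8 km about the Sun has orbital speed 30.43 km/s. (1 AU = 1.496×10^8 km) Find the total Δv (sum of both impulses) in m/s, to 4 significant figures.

Δv = 13180 m/s

From the circular-orbit relation v² = μ/r at r = 1.433×10^8 km: μ = v²r = (30.43)² × 1.433×10^8 = 1.32694×10^11 km³/s².
In km: r₁ = 0.958 × 1.496×10^8 = 1.433168×10^8 km; r₂ = 3.50 × 1.496×10^8 = 5.236×10^8 km.
The Hohmann ellipse has a_t = (r₁ + r₂)/2 = 3.334584×10^8 km.
Circular speed at r₁: v₁ = √(μ/r₁) = √(1.32694×10^11/1.433168×10^8) = 30.428 km/s.
On the transfer ellipse at r₁, vis-viva gives v_p = √[μ(2/r₁ − 1/a_t)] = 38.129 km/s.
First burn Δv₁ = |v_p − v₁| = 7.701 km/s.
Circular speed at r₂: v₂ = √(μ/r₂) = 15.919 km/s.
Transfer-orbit speed at r₂: v_a = √[μ(2/r₂ − 1/a_t)] = 10.436 km/s.
Second burn Δv₂ = |v₂ − v_a| = 5.483 km/s.
Total Δv = Δv₁ + Δv₂ = 13.18 km/s.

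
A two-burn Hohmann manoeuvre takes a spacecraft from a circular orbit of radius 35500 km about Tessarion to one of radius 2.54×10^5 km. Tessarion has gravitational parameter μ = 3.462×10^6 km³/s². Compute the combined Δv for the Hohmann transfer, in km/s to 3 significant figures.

Δv = 5.07 km/s

Semi-major axis of the transfer orbit: a_t = (35500 + 2.540×10^5)/2 = 1.4475×10^5 km.
At r₁ the circular-orbit speed is v₁ = √(μ/r₁) = 9.8753 km/s.
On the transfer ellipse at r₁, vis-viva equation gives v_p = √[μ(2/r₁ − 1/a_t)] = 13.081 km/s.
First burn Δv₁ = |v_p − v₁| = 3.206 km/s.
Circular speed at r₂: v₂ = √(μ/r₂) = 3.692 km/s.
Transfer-orbit speed at r₂: v_a = √[μ(2/r₂ − 1/a_t)] = 1.828 km/s.
Second burn Δv₂ = |v₂ − v_a| = 1.864 km/s.
Total Δv = Δv₁ + Δv₂ = 5.070 km/s.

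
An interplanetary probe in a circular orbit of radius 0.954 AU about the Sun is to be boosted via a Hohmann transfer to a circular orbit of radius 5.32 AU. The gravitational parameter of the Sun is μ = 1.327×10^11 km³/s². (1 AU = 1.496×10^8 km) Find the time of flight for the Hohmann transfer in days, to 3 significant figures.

In km: r₁ = 0.954 × 1.496×10^8 = 1.427184×10^8 km; r₂ = 5.32 × 1.496×10^8 = 7.95872×10^8 km.
Transfer-ellipse semi-major axis a_t = (r₁ + r₂)/2 = (1.427184×10^8 + 7.95872×10^8)/2 = 4.692952×10^8 km.
Half the transfer-orbit period gives t = π√(a_t³/μ) = 8.768×10^7 s.
Converting: 8.768×10^7 s ÷ 86400 s/day = 1010 days.

t = 1010 days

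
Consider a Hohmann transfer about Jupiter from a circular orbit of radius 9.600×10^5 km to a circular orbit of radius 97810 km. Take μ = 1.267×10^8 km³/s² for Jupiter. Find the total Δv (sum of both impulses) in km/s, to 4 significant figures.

Semi-major axis of the transfer orbit: a_t = (9.600×10^5 + 97810)/2 = 5.28905×10^5 km.
Circular speed at r₁: v₁ = √(μ/r₁) = √(1.267×10^8/9.600×10^5) = 11.488 km/s.
On the transfer ellipse at r₁, vis-viva equation gives v_a = √[μ(2/r₁ − 1/a_t)] = 4.9403 km/s.
First burn Δv₁ = |v_a − v₁| = 6.548 km/s.
At r₂, v₂ = √(μ/r₂) = 35.99 km/s.
Transfer-orbit speed at r₂: v_p = √[μ(2/r₂ − 1/a_t)] = 48.49 km/s.
Second burn Δv₂ = |v₂ − v_p| = 12.50 km/s.
Δv = Δv₁ + Δv₂ = 6.548 + 12.50 = 19.05 km/s.

Δv = 19.05 km/s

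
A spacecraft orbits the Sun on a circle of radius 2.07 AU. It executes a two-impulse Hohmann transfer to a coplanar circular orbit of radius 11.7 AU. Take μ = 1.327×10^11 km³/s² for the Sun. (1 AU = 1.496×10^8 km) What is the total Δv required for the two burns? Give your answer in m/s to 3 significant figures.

Δv = 10200 m/s

In km: r₁ = 2.07 × 1.496×10^8 = 3.09672×10^8 km; r₂ = 11.7 × 1.496×10^8 = 1.75032×10^9 km.
The Hohmann ellipse has a_t = (r₁ + r₂)/2 = 1.029996×10^9 km.
Circular speed at r₁: v₁ = √(μ/r₁) = √(1.327×10^11/3.09672×10^8) = 20.70067 km/s.
Transfer-orbit speed at r₁ (v² = μ(2/r − 1/a)): v_p = √[μ(2/r₁ − 1/a_t)] = 26.98519 km/s.
First burn Δv₁ = |v_p − v₁| = 6.285 km/s.
Circular speed at r₂: v₂ = √(μ/r₂) = 8.707 km/s.
Transfer-orbit speed at r₂: v_a = √[μ(2/r₂ − 1/a_t)] = 4.774 km/s.
Second burn Δv₂ = |v₂ − v_a| = 3.933 km/s.
Δv = Δv₁ + Δv₂ = 6.285 + 3.933 = 10.22 km/s.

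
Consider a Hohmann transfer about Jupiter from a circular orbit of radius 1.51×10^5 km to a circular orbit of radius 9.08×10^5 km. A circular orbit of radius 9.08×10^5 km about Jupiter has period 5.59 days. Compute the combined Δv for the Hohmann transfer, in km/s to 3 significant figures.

From Kepler's third law T² = 4π²r³/μ at r = 9.08×10^5 km, T = 5.59 days = 5.59 × 86400 s = 4.82976×10^5 s: μ = 4π²r³/T² = 1.26697×10^8 km³/s².
The Hohmann ellipse has a_t = (r₁ + r₂)/2 = 5.295×10^5 km.
Circular speed at r₁: v₁ = √(μ/r₁) = √(1.26697×10^8/1.510×10^5) = 28.96641 km/s.
On the transfer ellipse at r₁, vis-viva gives v_p = √[μ(2/r₁ − 1/a_t)] = 37.93190 km/s.
First burn Δv₁ = |v_p − v₁| = 8.965 km/s.
Circular speed at r₂: v₂ = √(μ/r₂) = 11.812 km/s.
Transfer-orbit speed at r₂: v_a = √[μ(2/r₂ − 1/a_t)] = 6.3081 km/s.
Second burn Δv₂ = |v₂ − v_a| = 5.504 km/s.
Total Δv = Δv₁ + Δv₂ = 14.47 km/s.

Δv = 14.5 km/s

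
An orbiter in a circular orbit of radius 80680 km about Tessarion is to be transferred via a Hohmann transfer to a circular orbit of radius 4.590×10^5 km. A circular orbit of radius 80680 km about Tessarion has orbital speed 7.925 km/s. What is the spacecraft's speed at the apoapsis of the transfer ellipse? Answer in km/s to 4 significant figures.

v = 1.817 km/s

From the circular-orbit relation v² = μ/r at r = 80680 km: μ = v²r = (7.925)² × 80680 = 5.06716×10^6 km³/s².
Semi-major axis of the transfer orbit: a_t = (80680 + 4.590×10^5)/2 = 2.6984×10^5 km.
At apoapsis, r = 4.590×10^5 km.
Vis-viva: v = √[μ(2/r − 1/a_t)] = √[5.06716×10^6 × (2/4.590×10^5 − 1/2.6984×10^5)] = 1.817 km/s.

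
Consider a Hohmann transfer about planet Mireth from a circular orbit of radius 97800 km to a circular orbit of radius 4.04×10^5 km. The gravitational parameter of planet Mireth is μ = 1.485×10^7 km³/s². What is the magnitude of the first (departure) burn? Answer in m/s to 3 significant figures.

Δv₁ = 3310 m/s

Semi-major axis of the transfer orbit: a_t = (97800 + 4.040×10^5)/2 = 2.509×10^5 km.
Circular speed at r = 97800 km: v_c = √(μ/r) = 12.322 km/s.
Vis-viva on the transfer ellipse at r = 97800 km gives v_t = √[μ(2/r − 1/a_t)] = 15.636 km/s.
Δv₁ = |v_t − v_c| = |15.636 − 12.322| = 3.314 km/s.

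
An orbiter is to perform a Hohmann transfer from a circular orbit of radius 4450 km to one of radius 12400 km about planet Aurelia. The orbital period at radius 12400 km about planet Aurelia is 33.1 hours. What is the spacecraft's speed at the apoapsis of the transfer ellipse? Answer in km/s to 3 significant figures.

v = 0.475 km/s

From Kepler's third law T² = 4π²r³/μ at r = 12400 km, T = 33.1 hours = 33.1 × 3600 s = 1.1916×10^5 s: μ = 4π²r³/T² = 5301.07 km³/s².
Semi-major axis of the transfer orbit: a_t = (4450 + 12400)/2 = 8425 km.
The apoapsis of the transfer ellipse is at r = 12400 km.
From the vis-viva equation, v = √[μ(2/r − 1/a_t)] = 0.4752 km/s.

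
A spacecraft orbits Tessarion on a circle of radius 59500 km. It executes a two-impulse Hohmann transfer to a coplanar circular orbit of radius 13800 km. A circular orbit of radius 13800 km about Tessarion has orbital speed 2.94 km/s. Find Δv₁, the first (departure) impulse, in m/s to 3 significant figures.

From the circular-orbit relation v² = μ/r at r = 13800 km: μ = v²r = (2.94)² × 13800 = 1.19282×10^5 km³/s².
Semi-major axis of the transfer orbit: a_t = (59500 + 13800)/2 = 36650 km.
On the circular orbit at r = 59500 km, v_c = √(μ/r) = 1.4159 km/s.
Vis-viva on the transfer ellipse at r = 59500 km gives v_t = √[μ(2/r − 1/a_t)] = 0.86882 km/s.
Δv₁ = |v_t − v_c| = |0.86882 − 1.4159| = 0.5471 km/s.

Δv₁ = 547 m/s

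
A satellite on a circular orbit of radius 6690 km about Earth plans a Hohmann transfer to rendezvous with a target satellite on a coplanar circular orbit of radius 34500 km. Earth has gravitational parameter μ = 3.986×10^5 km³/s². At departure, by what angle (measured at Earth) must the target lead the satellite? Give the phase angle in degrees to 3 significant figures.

Semi-major axis of the transfer orbit: a_t = (6690 + 34500)/2 = 20595 km.
The half-period of the transfer ellipse is t = π√(a_t³/μ) = 14710 s.
Target angular speed ω₂ = √(μ/r₂³) = 9.852×10^-5 rad/s.
Angle swept by the target during transfer: ω₂·t = 1.449 rad = 83.02°.
The satellite traverses 180° on the transfer ellipse, so the target must lead by 180° − 83.02° = 97.0°.

φ = 97.0°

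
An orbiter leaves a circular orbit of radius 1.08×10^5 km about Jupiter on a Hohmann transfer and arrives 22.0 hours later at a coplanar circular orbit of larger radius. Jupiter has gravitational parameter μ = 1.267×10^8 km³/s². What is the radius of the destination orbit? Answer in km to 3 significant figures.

r₂ = 7.56×10^5 km

Transfer time t = 22.0 hours = 79200 s, and t = π√(a_t³/μ).
So a_t = (μ t²/π²)^(1/3) = (1.267×10^8 × (79200)² / π²)^(1/3) = 4.3183×10^5 km.
Since a_t = (r₁ + r₂)/2, r₂ = 2a_t − r₁ = 2×4.3183×10^5 − 1.080×10^5 = 7.5566×10^5 km.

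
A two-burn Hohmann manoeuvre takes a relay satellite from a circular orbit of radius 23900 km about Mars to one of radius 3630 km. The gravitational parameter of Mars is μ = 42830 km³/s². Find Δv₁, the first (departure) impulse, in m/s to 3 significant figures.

Transfer-ellipse semi-major axis a_t = (r₁ + r₂)/2 = (23900 + 3630)/2 = 13765 km.
Circular speed at r = 23900 km: v_c = √(μ/r) = 1.33867 km/s.
Transfer-orbit speed at the same r (vis-viva, a = a_t): v_t = √[μ(2/r − 1/a_t)] = 0.687449 km/s.
Δv₁ = |v_t − v_c| = |0.687449 − 1.33867| = 0.6512 km/s.

Δv₁ = 651 m/s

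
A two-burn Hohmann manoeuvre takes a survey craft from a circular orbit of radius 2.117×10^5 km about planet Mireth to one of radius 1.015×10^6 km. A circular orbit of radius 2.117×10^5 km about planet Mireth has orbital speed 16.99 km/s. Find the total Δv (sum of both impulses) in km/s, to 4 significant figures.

Δv = 8.067 km/s

From the circular-orbit relation v² = μ/r at r = 2.117×10^5 km: μ = v²r = (16.99)² × 2.117×10^5 = 6.11093×10^7 km³/s².
Transfer-ellipse semi-major axis a_t = (r₁ + r₂)/2 = (2.117×10^5 + 1.015×10^6)/2 = 6.1335×10^5 km.
Circular speed at r₁: v₁ = √(μ/r₁) = √(6.11093×10^7/2.117×10^5) = 16.990 km/s.
Transfer-orbit speed at r₁ (vis-viva): v_p = √[μ(2/r₁ − 1/a_t)] = 21.856 km/s.
First burn Δv₁ = |v_p − v₁| = 4.866 km/s.
Circular speed at r₂: v₂ = √(μ/r₂) = 7.7593 km/s.
Transfer-orbit speed at r₂: v_a = √[μ(2/r₂ − 1/a_t)] = 4.5586 km/s.
Second burn Δv₂ = |v₂ − v_a| = 3.201 km/s.
Δv = Δv₁ + Δv₂ = 4.866 + 3.201 = 8.067 km/s.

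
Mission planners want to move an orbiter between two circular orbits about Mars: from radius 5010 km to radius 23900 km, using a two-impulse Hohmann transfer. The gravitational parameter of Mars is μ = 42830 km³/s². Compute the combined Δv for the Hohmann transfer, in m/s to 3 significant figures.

Δv = 1390 m/s

Transfer-ellipse semi-major axis a_t = (r₁ + r₂)/2 = (5010 + 23900)/2 = 14455 km.
Circular speed at r₁: v₁ = √(μ/r₁) = √(42830/5010) = 2.92385 km/s.
On the transfer ellipse at r₁, v² = μ(2/r − 1/a) gives v_p = √[μ(2/r₁ − 1/a_t)] = 3.75963 km/s.
First burn Δv₁ = |v_p − v₁| = 0.8358 km/s.
At r₂, v₂ = √(μ/r₂) = 1.3387 km/s.
Transfer-orbit speed at r₂: v_a = √[μ(2/r₂ − 1/a_t)] = 0.78811 km/s.
Second burn Δv₂ = |v₂ − v_a| = 0.5506 km/s.
Δv = Δv₁ + Δv₂ = 0.8358 + 0.5506 = 1.386 km/s.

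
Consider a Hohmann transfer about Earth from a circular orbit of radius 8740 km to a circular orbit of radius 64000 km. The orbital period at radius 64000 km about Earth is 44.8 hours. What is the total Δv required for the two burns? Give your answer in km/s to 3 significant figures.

Δv = 3.47 km/s

From Kepler's third law T² = 4π²r³/μ at r = 64000 km, T = 44.8 hours = 44.8 × 3600 s = 1.6128×10^5 s: μ = 4π²r³/T² = 3.97868×10^5 km³/s².
The Hohmann ellipse has a_t = (r₁ + r₂)/2 = 36370 km.
Circular speed at r₁: v₁ = √(μ/r₁) = √(3.97868×10^5/8740) = 6.747 km/s.
Transfer-orbit speed at r₁ (v² = μ(2/r − 1/a)): v_p = √[μ(2/r₁ − 1/a_t)] = 8.950 km/s.
First burn Δv₁ = |v_p − v₁| = 2.203 km/s.
At r₂, v₂ = √(μ/r₂) = 2.493 km/s.
Transfer-orbit speed at r₂: v_a = √[μ(2/r₂ − 1/a_t)] = 1.222 km/s.
Second burn Δv₂ = |v₂ − v_a| = 1.271 km/s.
Total Δv = Δv₁ + Δv₂ = 3.474 km/s.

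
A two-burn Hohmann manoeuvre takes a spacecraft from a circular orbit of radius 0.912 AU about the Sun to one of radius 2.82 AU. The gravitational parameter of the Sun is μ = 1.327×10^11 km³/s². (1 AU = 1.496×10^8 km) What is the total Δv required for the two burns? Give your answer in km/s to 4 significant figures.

In km: r₁ = 0.912 × 1.496×10^8 = 1.364352×10^8 km; r₂ = 2.82 × 1.496×10^8 = 4.21872×10^8 km.
Transfer-ellipse semi-major axis a_t = (r₁ + r₂)/2 = (1.364352×10^8 + 4.21872×10^8)/2 = 2.791536×10^8 km.
Circular speed at r₁: v₁ = √(μ/r₁) = √(1.327×10^11/1.364352×10^8) = 31.187 km/s.
On the transfer ellipse at r₁, v² = μ(2/r − 1/a) gives v_p = √[μ(2/r₁ − 1/a_t)] = 38.339 km/s.
First burn Δv₁ = |v_p − v₁| = 7.152 km/s.
At r₂, v₂ = √(μ/r₂) = 17.736 km/s.
Transfer-orbit speed at r₂: v_a = √[μ(2/r₂ − 1/a_t)] = 12.399 km/s.
Second burn Δv₂ = |v₂ − v_a| = 5.337 km/s.
Total Δv = Δv₁ + Δv₂ = 12.49 km/s.

Δv = 12.49 km/s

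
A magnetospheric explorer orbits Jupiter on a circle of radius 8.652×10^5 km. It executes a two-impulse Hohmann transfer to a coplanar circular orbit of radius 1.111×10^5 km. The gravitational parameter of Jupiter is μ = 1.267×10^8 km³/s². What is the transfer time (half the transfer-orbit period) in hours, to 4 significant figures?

t = 26.44 hours

The Hohmann ellipse has a_t = (r₁ + r₂)/2 = 4.8815×10^5 km.
By Kepler's third law the transfer-orbit period is T = 2π√(a_t³/μ), so t = T/2 = 95190 s.
Converting: 95190 s ÷ 3600 s/hour = 26.44 hours.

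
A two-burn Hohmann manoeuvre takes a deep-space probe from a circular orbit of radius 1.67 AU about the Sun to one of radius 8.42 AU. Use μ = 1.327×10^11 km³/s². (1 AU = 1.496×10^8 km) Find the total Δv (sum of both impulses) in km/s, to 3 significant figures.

In km: r₁ = 1.67 × 1.496×10^8 = 2.49832×10^8 km; r₂ = 8.42 × 1.496×10^8 = 1.259632×10^9 km.
Transfer-ellipse semi-major axis a_t = (r₁ + r₂)/2 = (2.49832×10^8 + 1.259632×10^9)/2 = 7.54732×10^8 km.
Circular speed at r₁: v₁ = √(μ/r₁) = √(1.327×10^11/2.49832×10^8) = 23.047 km/s.
On the transfer ellipse at r₁, vis-viva gives v_p = √[μ(2/r₁ − 1/a_t)] = 29.774 km/s.
First burn Δv₁ = |v_p − v₁| = 6.727 km/s.
Circular speed at r₂: v₂ = √(μ/r₂) = 10.264 km/s.
Transfer-orbit speed at r₂: v_a = √[μ(2/r₂ − 1/a_t)] = 5.9053 km/s.
Second burn Δv₂ = |v₂ − v_a| = 4.359 km/s.
Δv = Δv₁ + Δv₂ = 6.727 + 4.359 = 11.09 km/s.

Δv = 11.1 km/s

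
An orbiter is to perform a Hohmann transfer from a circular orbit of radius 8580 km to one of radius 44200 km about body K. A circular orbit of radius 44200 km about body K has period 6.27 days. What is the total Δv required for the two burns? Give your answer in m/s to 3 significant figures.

From Kepler's third law T² = 4π²r³/μ at r = 44200 km, T = 6.27 days = 6.27 × 86400 s = 5.41728×10^5 s: μ = 4π²r³/T² = 11616.2 km³/s².
Semi-major axis of the transfer orbit: a_t = (8580 + 44200)/2 = 26390 km.
At r₁ the circular-orbit speed is v₁ = √(μ/r₁) = 1.16356 km/s.
On the transfer ellipse at r₁, vis-viva gives v_p = √[μ(2/r₁ − 1/a_t)] = 1.50584 km/s.
First burn Δv₁ = |v_p − v₁| = 0.3423 km/s.
Circular speed at r₂: v₂ = √(μ/r₂) = 0.5126 km/s.
Transfer-orbit speed at r₂: v_a = √[μ(2/r₂ − 1/a_t)] = 0.2923 km/s.
Second burn Δv₂ = |v₂ − v_a| = 0.2203 km/s.
Δv = Δv₁ + Δv₂ = 0.3423 + 0.2203 = 0.5626 km/s.

Δv = 563 m/s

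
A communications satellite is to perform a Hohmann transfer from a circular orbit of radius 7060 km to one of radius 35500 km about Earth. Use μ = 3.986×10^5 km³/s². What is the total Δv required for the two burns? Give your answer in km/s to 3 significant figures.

Semi-major axis of the transfer orbit: a_t = (7060 + 35500)/2 = 21280 km.
Circular speed at r₁: v₁ = √(μ/r₁) = √(3.986×10^5/7060) = 7.514 km/s.
Transfer-orbit speed at r₁ (vis-viva): v_p = √[μ(2/r₁ − 1/a_t)] = 9.705 km/s.
First burn Δv₁ = |v_p − v₁| = 2.191 km/s.
At r₂, v₂ = √(μ/r₂) = 3.351 km/s.
Transfer-orbit speed at r₂: v_a = √[μ(2/r₂ − 1/a_t)] = 1.930 km/s.
Second burn Δv₂ = |v₂ − v_a| = 1.421 km/s.
Total Δv = Δv₁ + Δv₂ = 3.612 km/s.

Δv = 3.61 km/s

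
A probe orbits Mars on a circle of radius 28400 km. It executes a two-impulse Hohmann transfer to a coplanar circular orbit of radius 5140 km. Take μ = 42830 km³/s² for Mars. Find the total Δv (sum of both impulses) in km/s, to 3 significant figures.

Δv = 1.42 km/s

Transfer-ellipse semi-major axis a_t = (r₁ + r₂)/2 = (28400 + 5140)/2 = 16770 km.
Circular speed at r₁: v₁ = √(μ/r₁) = √(42830/28400) = 1.22805 km/s.
Transfer-orbit speed at r₁ (vis-viva): v_a = √[μ(2/r₁ − 1/a_t)] = 0.679876 km/s.
First burn Δv₁ = |v_a − v₁| = 0.5482 km/s.
Circular speed at r₂: v₂ = √(μ/r₂) = 2.8866 km/s.
Transfer-orbit speed at r₂: v_p = √[μ(2/r₂ − 1/a_t)] = 3.7565 km/s.
Second burn Δv₂ = |v₂ − v_p| = 0.8699 km/s.
Total Δv = Δv₁ + Δv₂ = 1.418 km/s.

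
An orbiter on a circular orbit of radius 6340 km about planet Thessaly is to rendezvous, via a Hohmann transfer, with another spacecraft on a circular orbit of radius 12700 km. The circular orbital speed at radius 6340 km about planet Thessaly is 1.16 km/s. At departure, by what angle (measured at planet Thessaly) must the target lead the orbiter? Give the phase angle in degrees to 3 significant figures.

From the circular-orbit relation v² = μ/r at r = 6340 km: μ = v²r = (1.16)² × 6340 = 8531.10 km³/s².
Transfer-ellipse semi-major axis a_t = (r₁ + r₂)/2 = (6340 + 12700)/2 = 9520 km.
Transfer time t = π√(a_t³/μ) = 31590 s.
Target angular speed ω₂ = √(μ/r₂³) = 6.454×10^-5 rad/s.
Angle swept by the target during transfer: ω₂·t = 2.039 rad = 116.8°.
Arrival is 180° from departure on the ellipse, so φ = 180° − 116.8° = 63.2°.

φ = 63.2°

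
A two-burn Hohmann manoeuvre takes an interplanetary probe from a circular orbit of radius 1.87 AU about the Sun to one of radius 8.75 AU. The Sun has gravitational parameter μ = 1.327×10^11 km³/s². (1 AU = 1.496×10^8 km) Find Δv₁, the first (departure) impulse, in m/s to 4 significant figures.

In km: r₁ = 1.87 × 1.496×10^8 = 2.79752×10^8 km; r₂ = 8.75 × 1.496×10^8 = 1.309×10^9 km.
The Hohmann ellipse has a_t = (r₁ + r₂)/2 = 7.94376×10^8 km.
On the circular orbit at r = 2.79752×10^8 km, v_c = √(μ/r) = 21.780 km/s.
Vis-viva on the transfer ellipse at r = 2.79752×10^8 km gives v_t = √[μ(2/r − 1/a_t)] = 27.958 km/s.
Δv₁ = |v_t − v_c| = |27.958 − 21.780| = 6.178 km/s.

Δv₁ = 6178 m/s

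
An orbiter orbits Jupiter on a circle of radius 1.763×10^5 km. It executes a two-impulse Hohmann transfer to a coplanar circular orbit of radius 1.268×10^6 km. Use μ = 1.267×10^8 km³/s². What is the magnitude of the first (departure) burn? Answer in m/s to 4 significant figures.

Δv₁ = 8715 m/s

Transfer-ellipse semi-major axis a_t = (r₁ + r₂)/2 = (1.763×10^5 + 1.268×10^6)/2 = 7.2215×10^5 km.
Circular speed at r = 1.763×10^5 km: v_c = √(μ/r) = 26.808 km/s.
Transfer-orbit speed at the same r (vis-viva, a = a_t): v_t = √[μ(2/r − 1/a_t)] = 35.523 km/s.
Δv₁ = |v_t − v_c| = |35.523 − 26.808| = 8.715 km/s.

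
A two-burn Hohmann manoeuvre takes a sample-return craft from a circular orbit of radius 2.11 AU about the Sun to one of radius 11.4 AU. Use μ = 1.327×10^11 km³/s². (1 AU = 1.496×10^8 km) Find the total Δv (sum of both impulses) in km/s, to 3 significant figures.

In km: r₁ = 2.11 × 1.496×10^8 = 3.15656×10^8 km; r₂ = 11.4 × 1.496×10^8 = 1.70544×10^9 km.
Transfer-ellipse semi-major axis a_t = (r₁ + r₂)/2 = (3.15656×10^8 + 1.70544×10^9)/2 = 1.010548×10^9 km.
Circular speed at r₁: v₁ = √(μ/r₁) = √(1.327×10^11/3.15656×10^8) = 20.504 km/s.
Transfer-orbit speed at r₁ (vis-viva equation): v_p = √[μ(2/r₁ − 1/a_t)] = 26.636 km/s.
First burn Δv₁ = |v_p − v₁| = 6.132 km/s.
Circular speed at r₂: v₂ = √(μ/r₂) = 8.821 km/s.
Transfer-orbit speed at r₂: v_a = √[μ(2/r₂ − 1/a_t)] = 4.930 km/s.
Second burn Δv₂ = |v₂ − v_a| = 3.891 km/s.
Δv = Δv₁ + Δv₂ = 6.132 + 3.891 = 10.02 km/s.

Δv = 10.0 km/s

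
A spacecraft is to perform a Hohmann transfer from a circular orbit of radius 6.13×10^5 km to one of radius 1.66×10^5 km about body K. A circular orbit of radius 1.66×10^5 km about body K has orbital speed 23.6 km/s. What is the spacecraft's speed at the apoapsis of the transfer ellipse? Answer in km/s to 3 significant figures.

From the circular-orbit relation v² = μ/r at r = 1.66×10^5 km: μ = v²r = (23.6)² × 1.66×10^5 = 9.24554×10^7 km³/s².
Semi-major axis of the transfer orbit: a_t = (6.130×10^5 + 1.660×10^5)/2 = 3.895×10^5 km.
At apoapsis, r = 6.130×10^5 km.
Vis-viva: v = √[μ(2/r − 1/a_t)] = √[9.24554×10^7 × (2/6.130×10^5 − 1/3.895×10^5)] = 8.017 km/s.

v = 8.02 km/s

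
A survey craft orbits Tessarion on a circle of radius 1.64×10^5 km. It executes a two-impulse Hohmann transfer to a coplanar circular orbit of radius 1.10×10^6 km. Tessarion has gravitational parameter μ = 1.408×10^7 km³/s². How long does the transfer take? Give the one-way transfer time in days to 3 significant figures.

t = 4.87 days

The Hohmann ellipse has a_t = (r₁ + r₂)/2 = 6.320×10^5 km.
Half the transfer-orbit period gives t = π√(a_t³/μ) = 4.207×10^5 s.
Converting: 4.207×10^5 s ÷ 86400 s/day = 4.87 days.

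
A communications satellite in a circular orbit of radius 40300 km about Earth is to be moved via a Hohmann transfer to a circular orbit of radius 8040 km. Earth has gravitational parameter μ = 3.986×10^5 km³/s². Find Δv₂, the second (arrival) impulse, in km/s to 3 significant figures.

Δv₂ = 2.05 km/s

Transfer-ellipse semi-major axis a_t = (r₁ + r₂)/2 = (40300 + 8040)/2 = 24170 km.
On the circular orbit at r = 8040 km, v_c = √(μ/r) = 7.041 km/s.
Transfer-orbit speed at the same r (vis-viva, a = a_t): v_t = √[μ(2/r − 1/a_t)] = 9.092 km/s.
Δv₂ = |v_t − v_c| = |9.092 − 7.041| = 2.051 km/s.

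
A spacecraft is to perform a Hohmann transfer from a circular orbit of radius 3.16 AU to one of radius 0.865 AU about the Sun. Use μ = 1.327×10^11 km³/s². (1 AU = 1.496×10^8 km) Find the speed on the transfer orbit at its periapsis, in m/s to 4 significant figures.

In km: r₁ = 3.16 × 1.496×10^8 = 4.72736×10^8 km; r₂ = 0.865 × 1.496×10^8 = 1.29404×10^8 km.
Semi-major axis of the transfer orbit: a_t = (4.72736×10^8 + 1.29404×10^8)/2 = 3.0107×10^8 km.
At periapsis, r = 1.29404×10^8 km.
From the vis-viva equation, v = √[μ(2/r − 1/a_t)] = 40.13 km/s.

v = 40130 m/s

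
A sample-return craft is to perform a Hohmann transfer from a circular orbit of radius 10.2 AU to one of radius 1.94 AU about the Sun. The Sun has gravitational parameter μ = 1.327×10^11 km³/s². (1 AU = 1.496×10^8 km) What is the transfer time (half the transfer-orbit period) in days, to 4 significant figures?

t = 2731 days

In km: r₁ = 10.2 × 1.496×10^8 = 1.52592×10^9 km; r₂ = 1.94 × 1.496×10^8 = 2.90224×10^8 km.
Semi-major axis of the transfer orbit: a_t = (1.52592×10^9 + 2.90224×10^8)/2 = 9.08072×10^8 km.
Transfer time t = π√(a_t³/μ) = π√((9.08072×10^8)³ / 1.327×10^11) = 2.360×10^8 s.
Converting: 2.360×10^8 s ÷ 86400 s/day = 2731 days.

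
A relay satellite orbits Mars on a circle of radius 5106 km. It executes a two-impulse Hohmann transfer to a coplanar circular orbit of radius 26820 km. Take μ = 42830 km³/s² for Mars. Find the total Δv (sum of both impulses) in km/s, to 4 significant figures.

Semi-major axis of the transfer orbit: a_t = (5106 + 26820)/2 = 15963 km.
Circular speed at r₁: v₁ = √(μ/r₁) = √(42830/5106) = 2.8962 km/s.
On the transfer ellipse at r₁, vis-viva gives v_p = √[μ(2/r₁ − 1/a_t)] = 3.7541 km/s.
First burn Δv₁ = |v_p − v₁| = 0.8579 km/s.
At r₂, v₂ = √(μ/r₂) = 1.2637 km/s.
Transfer-orbit speed at r₂: v_a = √[μ(2/r₂ − 1/a_t)] = 0.71471 km/s.
Second burn Δv₂ = |v₂ − v_a| = 0.5490 km/s.
Total Δv = Δv₁ + Δv₂ = 1.407 km/s.

Δv = 1.407 km/s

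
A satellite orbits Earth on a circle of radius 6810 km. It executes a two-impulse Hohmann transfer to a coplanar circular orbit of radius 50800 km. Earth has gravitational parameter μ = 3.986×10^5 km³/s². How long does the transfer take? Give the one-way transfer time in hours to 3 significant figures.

t = 6.76 hours

Transfer-ellipse semi-major axis a_t = (r₁ + r₂)/2 = (6810 + 50800)/2 = 28805 km.
Half the transfer-orbit period gives t = π√(a_t³/μ) = 24330 s.
Converting: 24330 s ÷ 3600 s/hour = 6.76 hours.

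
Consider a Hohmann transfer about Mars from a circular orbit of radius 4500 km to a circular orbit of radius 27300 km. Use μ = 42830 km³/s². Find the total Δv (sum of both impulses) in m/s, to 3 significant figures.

The Hohmann ellipse has a_t = (r₁ + r₂)/2 = 15900 km.
Circular speed at r₁: v₁ = √(μ/r₁) = √(42830/4500) = 3.0851 km/s.
On the transfer ellipse at r₁, vis-viva gives v_p = √[μ(2/r₁ − 1/a_t)] = 4.0425 km/s.
First burn Δv₁ = |v_p − v₁| = 0.9574 km/s.
At r₂, v₂ = √(μ/r₂) = 1.25254 km/s.
Transfer-orbit speed at r₂: v_a = √[μ(2/r₂ − 1/a_t)] = 0.666347 km/s.
Second burn Δv₂ = |v₂ − v_a| = 0.5862 km/s.
Δv = Δv₁ + Δv₂ = 0.9574 + 0.5862 = 1.544 km/s.

Δv = 1540 m/s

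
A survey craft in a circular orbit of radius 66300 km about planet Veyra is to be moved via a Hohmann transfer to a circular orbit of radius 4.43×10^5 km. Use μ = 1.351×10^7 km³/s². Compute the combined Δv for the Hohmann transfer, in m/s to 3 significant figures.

Semi-major axis of the transfer orbit: a_t = (66300 + 4.430×10^5)/2 = 2.5465×10^5 km.
Circular speed at r₁: v₁ = √(μ/r₁) = √(1.351×10^7/66300) = 14.275 km/s.
Transfer-orbit speed at r₁ (v² = μ(2/r − 1/a)): v_p = √[μ(2/r₁ − 1/a_t)] = 18.828 km/s.
First burn Δv₁ = |v_p − v₁| = 4.553 km/s.
Circular speed at r₂: v₂ = √(μ/r₂) = 5.5224 km/s.
Transfer-orbit speed at r₂: v_a = √[μ(2/r₂ − 1/a_t)] = 2.8178 km/s.
Second burn Δv₂ = |v₂ − v_a| = 2.705 km/s.
Δv = Δv₁ + Δv₂ = 4.553 + 2.705 = 7.258 km/s.

Δv = 7260 m/s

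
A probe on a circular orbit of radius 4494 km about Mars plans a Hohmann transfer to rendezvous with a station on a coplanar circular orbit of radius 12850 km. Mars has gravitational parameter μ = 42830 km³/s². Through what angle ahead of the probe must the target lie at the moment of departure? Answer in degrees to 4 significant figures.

φ = 80.21°

Semi-major axis of the transfer orbit: a_t = (4494 + 12850)/2 = 8672 km.
The half-period of the transfer ellipse is t = π√(a_t³/μ) = 12259.0 s.
The target's mean motion on its circular orbit is ω₂ = √(μ/r₂³) = 1.42076×10^-4 rad/s.
Angle swept by the target during transfer: ω₂·t = 1.7417 rad = 99.79°.
Arrival is 180° from departure on the ellipse, so φ = 180° − 99.79° = 80.21°.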